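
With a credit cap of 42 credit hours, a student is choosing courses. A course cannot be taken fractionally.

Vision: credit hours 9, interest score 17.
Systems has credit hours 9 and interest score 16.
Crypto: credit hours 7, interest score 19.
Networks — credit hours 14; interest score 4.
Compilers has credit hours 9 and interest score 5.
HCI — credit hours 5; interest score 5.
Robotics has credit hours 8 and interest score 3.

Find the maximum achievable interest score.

Vision + Systems + Crypto + Compilers + HCI: credit hours 9 + 9 + 7 + 9 + 5 = 39 ≤ 42, interest score 17 + 16 + 19 + 5 + 5 = 62.
Vision + Systems + Crypto + Compilers + Robotics: credit hours 9 + 9 + 7 + 9 + 8 = 42 ≤ 42, interest score 17 + 16 + 19 + 5 + 3 = 60.
Vision + Systems + Crypto + HCI + Robotics: credit hours 9 + 9 + 7 + 5 + 8 = 38 ≤ 42, interest score 17 + 16 + 19 + 5 + 3 = 60.
Best is Vision, Systems, Crypto, Compilers, and HCI with total interest score 62.

62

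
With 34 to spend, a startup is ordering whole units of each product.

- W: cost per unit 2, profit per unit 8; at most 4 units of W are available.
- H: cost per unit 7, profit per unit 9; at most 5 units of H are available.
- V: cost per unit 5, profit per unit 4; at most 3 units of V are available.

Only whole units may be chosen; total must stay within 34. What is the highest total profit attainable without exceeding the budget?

4×W, 3×H, and 1×V: cost 34 ≤ 34, profit 4·8 + 3·9 + 1·4 = 63.
3×W and 4×H: cost 34 ≤ 34, profit 3·8 + 4·9 = 60.
Best is 63.

63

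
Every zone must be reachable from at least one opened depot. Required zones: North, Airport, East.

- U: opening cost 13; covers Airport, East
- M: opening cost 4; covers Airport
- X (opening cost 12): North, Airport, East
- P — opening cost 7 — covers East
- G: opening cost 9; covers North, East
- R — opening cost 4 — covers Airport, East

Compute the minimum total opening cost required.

12

The greedy cost-per-new-zone heuristic would pick R and G for 13, but a cheaper cover exists.
X alone covers North, Airport, East — every zone.
Total opening cost: 12.
No cover costs less than 12.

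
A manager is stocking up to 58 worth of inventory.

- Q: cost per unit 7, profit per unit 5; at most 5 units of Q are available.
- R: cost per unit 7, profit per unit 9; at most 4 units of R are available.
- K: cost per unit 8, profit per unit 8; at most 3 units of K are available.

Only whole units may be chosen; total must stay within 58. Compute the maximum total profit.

This is a bounded integer knapsack.
R has the best ratio (9/7); taking only R gives at most 4×9 = 36 (stopped by the supply cap of 4).
Mixing does better — 2×Q, 4×R, and 2×K: cost 58 ≤ 58, profit 2·5 + 4·9 + 2·8 = 62.

62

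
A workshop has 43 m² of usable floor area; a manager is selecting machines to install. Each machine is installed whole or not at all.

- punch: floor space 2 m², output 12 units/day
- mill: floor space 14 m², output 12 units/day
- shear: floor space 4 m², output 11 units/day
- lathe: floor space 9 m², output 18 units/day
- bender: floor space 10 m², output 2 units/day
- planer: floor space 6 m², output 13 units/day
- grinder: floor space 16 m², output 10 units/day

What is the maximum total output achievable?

Take punch, mill, shear, lathe, and planer: floor space 2 + 14 + 4 + 9 + 6 = 35 ≤ 43, output 12 + 12 + 11 + 18 + 13 = 66.
No other feasible combination does better.

66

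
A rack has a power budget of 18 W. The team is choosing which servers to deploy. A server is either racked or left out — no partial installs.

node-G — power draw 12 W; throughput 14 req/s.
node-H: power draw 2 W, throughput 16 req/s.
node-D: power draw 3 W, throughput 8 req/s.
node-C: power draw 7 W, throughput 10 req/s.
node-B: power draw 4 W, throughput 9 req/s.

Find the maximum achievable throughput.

43

node-H + node-D + node-C + node-B: power draw 2 + 3 + 7 + 4 = 16 ≤ 18, throughput 16 + 8 + 10 + 9 = 43.
node-G + node-H + node-D: power draw 12 + 2 + 3 = 17 ≤ 18, throughput 14 + 16 + 8 = 38.
node-G + node-H + node-B: power draw 12 + 2 + 4 = 18 ≤ 18, throughput 14 + 16 + 9 = 39.
Best is node-H, node-D, node-C, and node-B with total throughput 43.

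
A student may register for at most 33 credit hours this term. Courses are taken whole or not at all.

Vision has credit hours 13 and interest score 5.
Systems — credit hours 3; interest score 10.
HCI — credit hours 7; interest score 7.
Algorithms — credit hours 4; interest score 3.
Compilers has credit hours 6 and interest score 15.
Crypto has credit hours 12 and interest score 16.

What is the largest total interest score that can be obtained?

Allowing fractional choices, the relaxed optimum would be about 51.4, but courses are indivisible.
Systems + HCI + Algorithms + Compilers + Crypto: credit hours 3 + 7 + 4 + 6 + 12 = 32 ≤ 33, interest score 10 + 7 + 3 + 15 + 16 = 51.
Systems + Algorithms + Compilers + Crypto: credit hours 3 + 4 + 6 + 12 = 25 ≤ 33, interest score 10 + 3 + 15 + 16 = 44.
Systems + HCI + Compilers + Crypto: credit hours 3 + 7 + 6 + 12 = 28 ≤ 33, interest score 10 + 7 + 15 + 16 = 48.
Best is Systems, HCI, Algorithms, Compilers, and Crypto with total interest score 51.

51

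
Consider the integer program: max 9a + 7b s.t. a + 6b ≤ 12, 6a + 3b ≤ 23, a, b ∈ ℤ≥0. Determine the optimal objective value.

The continuous relaxation peaks at (3.09, 1.48) with value 38.21; rounding to a feasible lattice point costs some objective.
(a,b)=(3,1): 1·3+6·1=9≤12, 6·3+3·1=21≤23, objective 34.
(a,b)=(3,0): 1·3+6·0=3≤12, 6·3+3·0=18≤23, objective 27.
(a,b)=(2,1): 1·2+6·1=8≤12, 6·2+3·1=15≤23, objective 25.
Maximum is 34 at (a,b)=(3,1).

34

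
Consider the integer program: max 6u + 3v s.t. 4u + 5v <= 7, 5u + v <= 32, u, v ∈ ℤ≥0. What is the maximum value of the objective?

(u,v)=(1,0) is feasible, giving 6.
(u,v)=(0,1) is feasible, giving 3.
(u,v)=(0,0) is feasible, giving 0.
The best lattice point is (1,0), giving 6.

6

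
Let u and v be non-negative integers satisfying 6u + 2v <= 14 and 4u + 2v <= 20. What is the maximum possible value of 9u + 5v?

(u,v)=(0,7): 6·0+2·7=14≤14, 4·0+2·7=14≤20, objective 35.
(u,v)=(0,6): 6·0+2·6=12≤14, 4·0+2·6=12≤20, objective 30.
No feasible integer point exceeds 35.

35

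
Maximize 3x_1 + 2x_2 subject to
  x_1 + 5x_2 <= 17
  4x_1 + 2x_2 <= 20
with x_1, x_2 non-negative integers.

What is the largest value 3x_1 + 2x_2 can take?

16

(x_1,x_2)=(4,2): 1·4+5·2=14≤17, 4·4+2·2=20≤20, objective 16.
(x_1,x_2)=(4,1): 1·4+5·1=9≤17, 4·4+2·1=18≤20, objective 14.
(x_1,x_2)=(3,2): 1·3+5·2=13≤17, 4·3+2·2=16≤20, objective 13.
No feasible integer point exceeds 16.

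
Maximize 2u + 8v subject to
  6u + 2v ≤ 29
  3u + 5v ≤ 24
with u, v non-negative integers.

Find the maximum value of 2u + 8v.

(u,v)=(1,4) is feasible, giving 34.
(u,v)=(0,4) is feasible, giving 32.
(u,v)=(2,3) is feasible, giving 28.
No feasible integer point exceeds 34.

34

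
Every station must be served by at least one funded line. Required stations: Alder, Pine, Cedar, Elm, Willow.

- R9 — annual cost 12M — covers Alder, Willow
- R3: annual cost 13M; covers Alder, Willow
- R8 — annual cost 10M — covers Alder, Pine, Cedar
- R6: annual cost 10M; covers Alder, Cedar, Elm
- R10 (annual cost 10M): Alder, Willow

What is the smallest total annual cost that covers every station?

Choose R8, R6, and R10: together they cover Alder, Pine, Cedar, Elm, Willow — every station.
Total annual cost: 10 + 10 + 10 = 30.
No cover costs less than 30.

30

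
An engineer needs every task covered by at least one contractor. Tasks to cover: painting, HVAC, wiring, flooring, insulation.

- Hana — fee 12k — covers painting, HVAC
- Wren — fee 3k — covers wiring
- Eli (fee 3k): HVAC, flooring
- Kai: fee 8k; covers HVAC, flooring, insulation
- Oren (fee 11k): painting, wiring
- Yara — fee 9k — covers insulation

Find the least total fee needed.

This is an integer covering problem.
Choose Kai and Oren: together they cover painting, HVAC, wiring, flooring, insulation — every task.
Total fee: 8 + 11 = 19.

19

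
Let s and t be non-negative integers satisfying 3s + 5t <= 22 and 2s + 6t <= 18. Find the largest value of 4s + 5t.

28

(s,t)=(7,0): 3·7+5·0=21≤22, 2·7+6·0=14≤18, objective 28.
(s,t)=(6,0): 3·6+5·0=18≤22, 2·6+6·0=12≤18, objective 24.
No feasible integer point exceeds 28.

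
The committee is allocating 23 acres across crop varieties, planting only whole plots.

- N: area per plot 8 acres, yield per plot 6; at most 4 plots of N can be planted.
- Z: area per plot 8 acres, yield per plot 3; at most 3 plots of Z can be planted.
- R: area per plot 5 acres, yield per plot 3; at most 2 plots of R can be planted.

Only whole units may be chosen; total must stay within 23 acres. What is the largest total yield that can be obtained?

Take 2×N and 1×R: area 21 ≤ 23, yield 2·6 + 1·3 = 15.
No other integer combination yields more.

15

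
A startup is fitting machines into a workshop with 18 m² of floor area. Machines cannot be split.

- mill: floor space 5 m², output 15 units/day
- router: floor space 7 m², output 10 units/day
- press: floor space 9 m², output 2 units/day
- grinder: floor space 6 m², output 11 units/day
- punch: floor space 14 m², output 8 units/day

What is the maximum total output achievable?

Take mill, router, and grinder: floor space 5 + 7 + 6 = 18 ≤ 18, output 15 + 10 + 11 = 36.
No other feasible combination does better.

36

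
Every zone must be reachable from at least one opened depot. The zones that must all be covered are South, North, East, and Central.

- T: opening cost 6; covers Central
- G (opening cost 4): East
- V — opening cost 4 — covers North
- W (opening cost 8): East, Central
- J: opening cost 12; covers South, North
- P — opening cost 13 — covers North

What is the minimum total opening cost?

The greedy cost-per-new-zone heuristic would pick G, V, T, and J for 26, but a cheaper cover exists.
Choose W and J: together they cover South, North, East, Central — every zone.
Total opening cost: 8 + 12 = 20.
No cover costs less than 20.

20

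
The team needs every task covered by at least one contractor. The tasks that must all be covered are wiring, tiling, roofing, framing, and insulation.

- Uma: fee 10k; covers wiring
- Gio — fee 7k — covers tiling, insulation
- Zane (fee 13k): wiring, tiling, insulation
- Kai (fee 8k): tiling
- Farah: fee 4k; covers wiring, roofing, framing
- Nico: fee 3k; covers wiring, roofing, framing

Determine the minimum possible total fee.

This is an integer covering problem.
Choose Gio and Nico: together they cover wiring, tiling, roofing, framing, insulation — every task.
Total fee: 7 + 3 = 10.
No cover costs less than 10.

10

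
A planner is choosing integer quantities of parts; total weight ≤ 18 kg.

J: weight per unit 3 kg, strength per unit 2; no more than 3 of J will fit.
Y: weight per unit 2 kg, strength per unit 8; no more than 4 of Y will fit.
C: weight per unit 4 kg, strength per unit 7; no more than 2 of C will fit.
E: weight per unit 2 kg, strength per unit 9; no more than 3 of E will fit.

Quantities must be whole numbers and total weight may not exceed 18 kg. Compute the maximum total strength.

66

This is a bounded integer knapsack.
E has the best ratio (9/2); taking only E gives at most 3×9 = 27 (stopped by the supply cap of 3).
Mixing does better — 4×Y, 1×C, and 3×E: weight 18 ≤ 18, strength 4·8 + 1·7 + 3·9 = 66.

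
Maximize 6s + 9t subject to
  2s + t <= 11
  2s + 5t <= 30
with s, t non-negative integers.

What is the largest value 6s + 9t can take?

57

(s,t)=(2,5): 2·2+1·5=9≤11, 2·2+5·5=29≤30, objective 57.
(s,t)=(3,4): 2·3+1·4=10≤11, 2·3+5·4=26≤30, objective 54.
(s,t)=(1,5): 2·1+1·5=7≤11, 2·1+5·5=27≤30, objective 51.
(s,t)=(4,3): 2·4+1·3=11≤11, 2·4+5·3=23≤30, objective 51.
The best lattice point is (2,5), giving 57.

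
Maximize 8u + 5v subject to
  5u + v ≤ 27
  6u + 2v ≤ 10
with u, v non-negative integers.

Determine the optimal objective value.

25

(u,v)=(0,5) is feasible, giving 25.
(u,v)=(0,4) is feasible, giving 20.
Maximum is 25 at (u,v)=(0,5).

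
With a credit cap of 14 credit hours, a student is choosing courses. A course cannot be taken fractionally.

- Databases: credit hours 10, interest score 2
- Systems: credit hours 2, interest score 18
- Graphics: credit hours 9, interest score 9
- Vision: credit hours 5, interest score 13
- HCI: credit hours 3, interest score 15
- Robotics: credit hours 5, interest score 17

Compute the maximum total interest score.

This is a 0-1 knapsack instance.
Take Systems, HCI, and Robotics: credit hours 2 + 3 + 5 = 10 ≤ 14, interest score 18 + 15 + 17 = 50.
No other feasible combination does better.

50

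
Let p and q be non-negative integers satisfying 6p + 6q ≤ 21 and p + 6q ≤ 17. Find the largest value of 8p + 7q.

24

(p,q)=(3,0): 6·3+6·0=18≤21, 1·3+6·0=3≤17, objective 24.
(p,q)=(2,1): 6·2+6·1=18≤21, 1·2+6·1=8≤17, objective 23.
Maximum is 24 at (p,q)=(3,0).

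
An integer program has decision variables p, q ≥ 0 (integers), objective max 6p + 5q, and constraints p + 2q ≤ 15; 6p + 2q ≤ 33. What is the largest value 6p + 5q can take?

(p,q)=(3,6) is feasible, giving 48.
(p,q)=(4,4) is feasible, giving 44.
No feasible integer point exceeds 48.

48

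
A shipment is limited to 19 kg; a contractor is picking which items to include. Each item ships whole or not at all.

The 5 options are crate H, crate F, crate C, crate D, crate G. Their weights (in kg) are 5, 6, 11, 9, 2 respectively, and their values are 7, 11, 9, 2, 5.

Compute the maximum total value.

25

Treat it as a binary knapsack problem.
Take crate F, crate C, and crate G: weight 6 + 11 + 2 = 19 ≤ 19, value 11 + 9 + 5 = 25.
No other feasible combination does better.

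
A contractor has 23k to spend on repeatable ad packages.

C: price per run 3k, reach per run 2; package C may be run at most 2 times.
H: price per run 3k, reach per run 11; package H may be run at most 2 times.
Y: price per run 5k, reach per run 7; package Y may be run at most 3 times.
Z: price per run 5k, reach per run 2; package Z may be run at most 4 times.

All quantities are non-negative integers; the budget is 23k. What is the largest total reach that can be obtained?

H has the best ratio (11/3); taking only H gives at most 2×11 = 22 (stopped by the supply cap of 2).
Mixing does better — 2×H and 3×Y: price 21 ≤ 23, reach 2·11 + 3·7 = 43.

43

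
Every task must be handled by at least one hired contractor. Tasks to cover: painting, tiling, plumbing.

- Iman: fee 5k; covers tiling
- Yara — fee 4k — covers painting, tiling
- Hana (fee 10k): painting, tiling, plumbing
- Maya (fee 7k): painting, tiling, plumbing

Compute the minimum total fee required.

This is an integer covering problem.
The greedy cost-per-new-task heuristic would pick Yara and Maya for 11, but a cheaper cover exists.
Maya alone covers painting, tiling, plumbing — every task.
Total fee: 7.
No cover costs less than 7.

7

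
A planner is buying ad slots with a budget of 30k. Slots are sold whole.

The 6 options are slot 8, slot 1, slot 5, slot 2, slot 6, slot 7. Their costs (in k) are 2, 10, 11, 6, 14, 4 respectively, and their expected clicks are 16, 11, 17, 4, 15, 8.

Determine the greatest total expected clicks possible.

Treat it as a binary knapsack problem.
Take slot 8, slot 1, slot 5, and slot 7: cost 2 + 10 + 11 + 4 = 27 ≤ 30, expected clicks 16 + 11 + 17 + 8 = 52.
No other feasible combination does better.

52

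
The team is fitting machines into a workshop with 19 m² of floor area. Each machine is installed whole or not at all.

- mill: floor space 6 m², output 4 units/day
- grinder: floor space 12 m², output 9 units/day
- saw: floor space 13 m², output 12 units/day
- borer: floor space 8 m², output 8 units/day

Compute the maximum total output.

16

mill + saw: floor space 6 + 13 = 19 ≤ 19, output 4 + 12 = 16.
mill + grinder: floor space 6 + 12 = 18 ≤ 19, output 4 + 9 = 13.
saw: floor space 13 ≤ 19, output 12.
Best is mill and saw with total output 16.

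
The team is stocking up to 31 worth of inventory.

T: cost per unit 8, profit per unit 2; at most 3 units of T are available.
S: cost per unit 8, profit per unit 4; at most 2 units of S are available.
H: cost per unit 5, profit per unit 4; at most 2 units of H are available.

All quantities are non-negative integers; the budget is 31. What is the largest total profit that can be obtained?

16

2×S and 2×H: cost 26 ≤ 31, profit 2·4 + 2·4 = 16.
1×T, 1×S, and 2×H: cost 26 ≤ 31, profit 1·2 + 1·4 + 2·4 = 14.
Best is 16.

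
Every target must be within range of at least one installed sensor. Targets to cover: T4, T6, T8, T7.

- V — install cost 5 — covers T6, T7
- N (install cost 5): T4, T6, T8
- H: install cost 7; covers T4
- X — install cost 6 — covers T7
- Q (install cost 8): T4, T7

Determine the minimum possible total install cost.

Choose V and N: together they cover T4, T6, T8, T7 — every target.
Total install cost: 5 + 5 = 10.
No cover costs less than 10.

10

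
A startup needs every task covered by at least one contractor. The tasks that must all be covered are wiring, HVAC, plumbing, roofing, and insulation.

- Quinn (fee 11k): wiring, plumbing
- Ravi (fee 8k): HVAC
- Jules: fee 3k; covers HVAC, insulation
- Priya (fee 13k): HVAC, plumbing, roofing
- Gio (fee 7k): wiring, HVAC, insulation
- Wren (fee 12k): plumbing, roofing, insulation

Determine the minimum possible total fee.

Choose Gio and Wren: together they cover wiring, HVAC, plumbing, roofing, insulation — every task.
Total fee: 7 + 12 = 19.

19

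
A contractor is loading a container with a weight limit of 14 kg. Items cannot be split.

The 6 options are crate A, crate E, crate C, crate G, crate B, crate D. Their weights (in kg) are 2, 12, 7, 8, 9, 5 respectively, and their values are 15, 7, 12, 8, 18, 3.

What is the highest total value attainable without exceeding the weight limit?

Treat it as a binary knapsack problem.
Allowing fractional choices, the relaxed optimum would be about 38.1, but items are indivisible.
crate A + crate B: weight 2 + 9 = 11 ≤ 14, value 15 + 18 = 33.
crate A + crate C + crate D: weight 2 + 7 + 5 = 14 ≤ 14, value 15 + 12 + 3 = 30.
Best is crate A and crate B with total value 33.

33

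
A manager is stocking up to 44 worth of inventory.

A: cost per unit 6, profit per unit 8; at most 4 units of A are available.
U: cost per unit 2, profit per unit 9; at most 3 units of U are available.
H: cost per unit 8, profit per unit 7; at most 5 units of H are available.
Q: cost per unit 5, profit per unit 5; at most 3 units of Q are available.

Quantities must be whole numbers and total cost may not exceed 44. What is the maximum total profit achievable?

71

Take 4×A, 3×U, 1×H, and 1×Q: cost 43 ≤ 44, profit 4·8 + 3·9 + 1·7 + 1·5 = 71.
U has the best ratio (9/2) and is taken to its limit of 3; remaining capacity is filled optimally with the others.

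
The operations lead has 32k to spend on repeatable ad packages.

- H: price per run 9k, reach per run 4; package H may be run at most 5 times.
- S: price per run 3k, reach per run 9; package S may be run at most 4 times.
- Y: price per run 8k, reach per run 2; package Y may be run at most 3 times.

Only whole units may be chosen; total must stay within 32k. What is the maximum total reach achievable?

44

Take 2×H and 4×S: price 30 ≤ 32, reach 2·4 + 4·9 = 44.
S has the best ratio (9/3) and is taken to its limit of 4; remaining capacity is filled optimally with the others.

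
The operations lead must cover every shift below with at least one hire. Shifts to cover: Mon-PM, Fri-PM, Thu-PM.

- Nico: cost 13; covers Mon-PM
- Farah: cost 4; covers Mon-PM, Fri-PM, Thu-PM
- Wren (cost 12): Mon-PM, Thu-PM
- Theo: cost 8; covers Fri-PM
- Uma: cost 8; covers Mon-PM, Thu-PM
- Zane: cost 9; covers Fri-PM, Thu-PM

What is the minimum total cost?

4

This is a weighted set-cover instance.
Farah alone covers Mon-PM, Fri-PM, Thu-PM — every shift.
Total cost: 4.
No cover costs less than 4.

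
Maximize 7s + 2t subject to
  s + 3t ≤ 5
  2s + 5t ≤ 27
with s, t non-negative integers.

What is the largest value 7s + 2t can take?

(s,t)=(5,0): 1·5+3·0=5≤5, 2·5+5·0=10≤27, objective 35.
(s,t)=(4,0): 1·4+3·0=4≤5, 2·4+5·0=8≤27, objective 28.
The best lattice point is (5,0), giving 35.

35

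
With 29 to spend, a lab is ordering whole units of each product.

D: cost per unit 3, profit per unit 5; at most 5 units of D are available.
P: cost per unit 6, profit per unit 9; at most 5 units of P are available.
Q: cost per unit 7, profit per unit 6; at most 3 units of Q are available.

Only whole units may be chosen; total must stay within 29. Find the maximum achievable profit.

43

Take 5×D and 2×P: cost 27 ≤ 29, profit 5·5 + 2·9 = 43.
D has the best ratio (5/3) and is taken to its limit of 5; remaining capacity is filled optimally with the others.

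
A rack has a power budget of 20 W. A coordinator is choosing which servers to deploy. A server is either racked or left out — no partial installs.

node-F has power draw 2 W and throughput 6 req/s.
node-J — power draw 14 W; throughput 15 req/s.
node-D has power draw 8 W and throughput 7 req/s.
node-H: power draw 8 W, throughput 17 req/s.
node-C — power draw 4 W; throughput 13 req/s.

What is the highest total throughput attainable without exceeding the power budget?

This is a 0-1 knapsack instance.
Take node-D, node-H, and node-C: power draw 8 + 8 + 4 = 20 ≤ 20, throughput 7 + 17 + 13 = 37.
No other feasible combination does better.

37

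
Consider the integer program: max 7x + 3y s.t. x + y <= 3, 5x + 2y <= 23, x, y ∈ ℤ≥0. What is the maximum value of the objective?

21

(x,y)=(3,0) is feasible, giving 21.
(x,y)=(2,1) is feasible, giving 17.
(x,y)=(2,0) is feasible, giving 14.
No feasible integer point exceeds 21.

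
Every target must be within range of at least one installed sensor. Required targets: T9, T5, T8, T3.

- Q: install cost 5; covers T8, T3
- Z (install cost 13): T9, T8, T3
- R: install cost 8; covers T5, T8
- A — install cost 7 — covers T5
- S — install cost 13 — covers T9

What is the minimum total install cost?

The greedy cost-per-new-target heuristic would pick Q, A, and Z for 25, but a cheaper cover exists.
Choose Z and A: together they cover T9, T5, T8, T3 — every target.
Total install cost: 13 + 7 = 20.
No cover costs less than 20.

20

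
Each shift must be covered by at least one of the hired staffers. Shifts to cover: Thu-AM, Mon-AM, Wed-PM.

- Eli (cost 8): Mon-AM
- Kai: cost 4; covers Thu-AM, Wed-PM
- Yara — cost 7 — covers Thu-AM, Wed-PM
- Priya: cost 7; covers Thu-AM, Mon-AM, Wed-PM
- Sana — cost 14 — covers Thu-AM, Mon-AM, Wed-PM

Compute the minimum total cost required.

The greedy cost-per-new-shift heuristic would pick Kai and Priya for 11, but a cheaper cover exists.
Priya alone covers Thu-AM, Mon-AM, Wed-PM — every shift.
Total cost: 7.
No cover costs less than 7.

7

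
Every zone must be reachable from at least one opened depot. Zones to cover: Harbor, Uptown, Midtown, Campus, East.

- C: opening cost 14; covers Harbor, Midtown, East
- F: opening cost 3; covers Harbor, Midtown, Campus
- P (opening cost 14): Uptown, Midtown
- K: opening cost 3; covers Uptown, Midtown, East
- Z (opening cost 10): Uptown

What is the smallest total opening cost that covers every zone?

This is an integer covering problem.
Choose F and K: together they cover Harbor, Uptown, Midtown, Campus, East — every zone.
Total opening cost: 3 + 3 = 6.
No cover costs less than 6.

6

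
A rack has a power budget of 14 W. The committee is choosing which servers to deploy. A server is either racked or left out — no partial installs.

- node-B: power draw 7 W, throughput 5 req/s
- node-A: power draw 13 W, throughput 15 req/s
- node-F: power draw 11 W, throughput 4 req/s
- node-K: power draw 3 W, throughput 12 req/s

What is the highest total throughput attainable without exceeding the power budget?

This is a 0-1 knapsack instance.
Take node-B and node-K: power draw 7 + 3 = 10 ≤ 14, throughput 5 + 12 = 17.
No other feasible combination does better.

17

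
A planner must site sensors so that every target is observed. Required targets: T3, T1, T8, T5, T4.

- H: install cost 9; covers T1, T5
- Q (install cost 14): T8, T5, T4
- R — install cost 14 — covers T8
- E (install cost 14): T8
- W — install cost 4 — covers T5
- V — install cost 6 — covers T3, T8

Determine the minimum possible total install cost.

The greedy cost-per-new-target heuristic would pick V, W, H, and Q for 33, but a cheaper cover exists.
Choose H, Q, and V: together they cover T3, T1, T8, T5, T4 — every target.
Total install cost: 9 + 14 + 6 = 29.
No cover costs less than 29.

29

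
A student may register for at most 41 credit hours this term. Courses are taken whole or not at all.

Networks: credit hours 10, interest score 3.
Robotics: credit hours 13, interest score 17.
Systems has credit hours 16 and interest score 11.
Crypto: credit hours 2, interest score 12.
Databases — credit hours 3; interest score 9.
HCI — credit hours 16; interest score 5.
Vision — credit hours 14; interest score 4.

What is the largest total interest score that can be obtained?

49

Robotics + Crypto + Databases + HCI: credit hours 13 + 2 + 3 + 16 = 34 ≤ 41, interest score 17 + 12 + 9 + 5 = 43.
Networks + Robotics + Systems + Crypto: credit hours 10 + 13 + 16 + 2 = 41 ≤ 41, interest score 3 + 17 + 11 + 12 = 43.
Robotics + Systems + Crypto + Databases: credit hours 13 + 16 + 2 + 3 = 34 ≤ 41, interest score 17 + 11 + 12 + 9 = 49.
Best is Robotics, Systems, Crypto, and Databases with total interest score 49.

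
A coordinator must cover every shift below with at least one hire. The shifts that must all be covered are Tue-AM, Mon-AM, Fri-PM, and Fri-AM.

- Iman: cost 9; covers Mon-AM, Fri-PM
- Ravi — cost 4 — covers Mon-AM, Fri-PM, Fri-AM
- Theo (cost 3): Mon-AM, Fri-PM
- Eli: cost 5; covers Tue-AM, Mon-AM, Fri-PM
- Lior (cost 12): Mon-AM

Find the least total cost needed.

Choose Ravi and Eli: together they cover Tue-AM, Mon-AM, Fri-PM, Fri-AM — every shift.
Total cost: 4 + 5 = 9.
No cover costs less than 9.

9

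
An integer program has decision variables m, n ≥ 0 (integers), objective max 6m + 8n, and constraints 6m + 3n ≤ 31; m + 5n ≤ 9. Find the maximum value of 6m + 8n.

Relaxing integrality, the LP optimum is 35.26 at (m,n) = (4.74, 0.852), which is not an integer point.
(m,n)=(4,1): 6·4+3·1=27≤31, 1·4+5·1=9≤9, objective 32.
(m,n)=(5,0): 6·5+3·0=30≤31, 1·5+5·0=5≤9, objective 30.
(m,n)=(3,1): 6·3+3·1=21≤31, 1·3+5·1=8≤9, objective 26.
(m,n)=(4,0): 6·4+3·0=24≤31, 1·4+5·0=4≤9, objective 24.
No feasible integer point exceeds 32.

32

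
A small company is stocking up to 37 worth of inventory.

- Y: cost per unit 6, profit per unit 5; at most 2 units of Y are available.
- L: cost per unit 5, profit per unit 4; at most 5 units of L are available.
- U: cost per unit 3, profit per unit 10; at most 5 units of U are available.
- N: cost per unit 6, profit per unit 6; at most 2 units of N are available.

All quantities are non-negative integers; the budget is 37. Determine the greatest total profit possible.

70

2×L, 5×U, and 2×N: cost 37 ≤ 37, profit 2·4 + 5·10 + 2·6 = 70.
1×Y, 2×L, 5×U, and 1×N: cost 37 ≤ 37, profit 1·5 + 2·4 + 5·10 + 1·6 = 69.
Best is 70.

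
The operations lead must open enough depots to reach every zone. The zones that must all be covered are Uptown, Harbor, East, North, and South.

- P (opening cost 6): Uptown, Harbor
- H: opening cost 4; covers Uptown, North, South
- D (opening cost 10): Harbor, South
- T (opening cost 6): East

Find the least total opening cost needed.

16

This is a weighted set-cover instance.
Choose P, H, and T: together they cover Uptown, Harbor, East, North, South — every zone.
Total opening cost: 6 + 4 + 6 = 16.
No cover costs less than 16.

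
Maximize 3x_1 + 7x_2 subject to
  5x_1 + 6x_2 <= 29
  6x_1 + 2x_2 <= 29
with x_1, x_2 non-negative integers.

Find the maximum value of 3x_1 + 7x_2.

31

Relaxing integrality, the LP optimum is 33.83 at (x_1,x_2) = (0, 4.83), which is not an integer point.
(x_1,x_2)=(1,4) is feasible, giving 31.
(x_1,x_2)=(0,4) is feasible, giving 28.
(x_1,x_2)=(2,3) is feasible, giving 27.
The best lattice point is (1,4), giving 31.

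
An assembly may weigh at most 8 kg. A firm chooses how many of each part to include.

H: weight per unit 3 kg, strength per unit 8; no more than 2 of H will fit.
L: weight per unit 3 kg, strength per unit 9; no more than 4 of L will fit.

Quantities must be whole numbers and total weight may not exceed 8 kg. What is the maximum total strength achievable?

2×L: weight 6 ≤ 8, strength 2·9 = 18.
1×H and 1×L: weight 6 ≤ 8, strength 1·8 + 1·9 = 17.
Best is 18.

18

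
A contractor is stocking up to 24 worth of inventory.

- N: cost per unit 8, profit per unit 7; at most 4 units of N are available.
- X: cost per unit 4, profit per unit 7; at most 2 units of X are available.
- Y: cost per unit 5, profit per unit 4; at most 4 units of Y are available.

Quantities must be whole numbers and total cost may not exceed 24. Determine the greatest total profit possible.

28

X has the best ratio (7/4); taking only X gives at most 2×7 = 14 (stopped by the supply cap of 2).
Mixing does better — 2×N and 2×X: cost 24 ≤ 24, profit 2·7 + 2·7 = 28.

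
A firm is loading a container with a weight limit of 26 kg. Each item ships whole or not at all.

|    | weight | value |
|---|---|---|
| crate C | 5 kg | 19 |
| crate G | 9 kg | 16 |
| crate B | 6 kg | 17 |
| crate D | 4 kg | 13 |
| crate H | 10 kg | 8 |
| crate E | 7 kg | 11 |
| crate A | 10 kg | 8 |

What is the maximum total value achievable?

This is an integer program with binary decision variables.
crate C + crate G + crate B + crate D: weight 5 + 9 + 6 + 4 = 24 ≤ 26, value 19 + 16 + 17 + 13 = 65.
crate C + crate B + crate D + crate E: weight 5 + 6 + 4 + 7 = 22 ≤ 26, value 19 + 17 + 13 + 11 = 60.
crate C + crate G + crate D + crate E: weight 5 + 9 + 4 + 7 = 25 ≤ 26, value 19 + 16 + 13 + 11 = 59.
Best is crate C, crate G, crate B, and crate D with total value 65.

65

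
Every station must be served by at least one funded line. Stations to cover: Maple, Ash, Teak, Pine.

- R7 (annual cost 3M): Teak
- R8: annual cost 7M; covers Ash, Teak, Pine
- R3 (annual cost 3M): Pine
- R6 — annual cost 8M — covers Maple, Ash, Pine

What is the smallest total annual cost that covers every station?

This is an integer covering problem.
The greedy cost-per-new-station heuristic would pick R8 and R6 for 15, but a cheaper cover exists.
Choose R7 and R6: together they cover Maple, Ash, Teak, Pine — every station.
Total annual cost: 3 + 8 = 11.
No cover costs less than 11.

11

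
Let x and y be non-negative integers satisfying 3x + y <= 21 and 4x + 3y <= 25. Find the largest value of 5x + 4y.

33

Relaxing integrality, the LP optimum is 33.33 at (x,y) = (0, 8.33), which is not an integer point.
(x,y)=(1,7): 3·1+1·7=10≤21, 4·1+3·7=25≤25, objective 33.
(x,y)=(0,8): 3·0+1·8=8≤21, 4·0+3·8=24≤25, objective 32.
(x,y)=(1,6): 3·1+1·6=9≤21, 4·1+3·6=22≤25, objective 29.
Maximum is 33 at (x,y)=(1,7).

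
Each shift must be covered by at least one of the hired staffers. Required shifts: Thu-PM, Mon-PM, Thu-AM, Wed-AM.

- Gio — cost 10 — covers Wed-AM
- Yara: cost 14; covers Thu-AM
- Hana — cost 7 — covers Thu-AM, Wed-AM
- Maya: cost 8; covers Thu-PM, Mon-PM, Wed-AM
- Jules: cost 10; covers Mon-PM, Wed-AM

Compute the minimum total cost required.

Choose Hana and Maya: together they cover Thu-PM, Mon-PM, Thu-AM, Wed-AM — every shift.
Total cost: 7 + 8 = 15.

15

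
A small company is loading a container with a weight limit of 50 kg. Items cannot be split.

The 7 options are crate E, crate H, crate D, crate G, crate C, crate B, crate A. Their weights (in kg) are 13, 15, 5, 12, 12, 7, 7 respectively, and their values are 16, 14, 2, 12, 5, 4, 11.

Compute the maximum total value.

53

This is a 0-1 knapsack instance.
Allowing fractional choices, the relaxed optimum would be about 54.7, but items are indivisible.
crate E + crate H + crate D + crate B + crate A: weight 13 + 15 + 5 + 7 + 7 = 47 ≤ 50, value 16 + 14 + 2 + 4 + 11 = 47.
crate E + crate H + crate G + crate B: weight 13 + 15 + 12 + 7 = 47 ≤ 50, value 16 + 14 + 12 + 4 = 46.
crate E + crate H + crate G + crate A: weight 13 + 15 + 12 + 7 = 47 ≤ 50, value 16 + 14 + 12 + 11 = 53.
Best is crate E, crate H, crate G, and crate A with total value 53.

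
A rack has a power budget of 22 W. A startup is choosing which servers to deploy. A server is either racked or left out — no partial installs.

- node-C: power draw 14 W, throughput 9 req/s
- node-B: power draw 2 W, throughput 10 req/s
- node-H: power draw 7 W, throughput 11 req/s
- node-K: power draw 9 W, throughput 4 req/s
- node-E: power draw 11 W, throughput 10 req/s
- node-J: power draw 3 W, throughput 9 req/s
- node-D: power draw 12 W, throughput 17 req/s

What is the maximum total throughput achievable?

Allowing fractional choices, the relaxed optimum would be about 44.2, but servers are indivisible.
node-B + node-H + node-D: power draw 2 + 7 + 12 = 21 ≤ 22, throughput 10 + 11 + 17 = 38.
node-H + node-J + node-D: power draw 7 + 3 + 12 = 22 ≤ 22, throughput 11 + 9 + 17 = 37.
node-B + node-J + node-D: power draw 2 + 3 + 12 = 17 ≤ 22, throughput 10 + 9 + 17 = 36.
Best is node-B, node-H, and node-D with total throughput 38.

38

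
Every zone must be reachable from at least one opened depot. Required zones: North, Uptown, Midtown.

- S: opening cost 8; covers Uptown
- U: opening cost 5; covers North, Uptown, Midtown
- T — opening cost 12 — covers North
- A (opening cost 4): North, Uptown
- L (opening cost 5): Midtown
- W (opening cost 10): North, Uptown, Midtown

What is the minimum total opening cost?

5

U alone covers North, Uptown, Midtown — every zone.
Total opening cost: 5.
No cover costs less than 5.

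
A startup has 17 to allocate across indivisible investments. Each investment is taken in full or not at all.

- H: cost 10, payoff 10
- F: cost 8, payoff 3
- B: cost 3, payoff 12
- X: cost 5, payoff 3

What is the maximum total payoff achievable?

22

Treat it as a binary knapsack problem.
Take H and B: cost 10 + 3 = 13 ≤ 17, payoff 10 + 12 = 22.
No other feasible combination does better.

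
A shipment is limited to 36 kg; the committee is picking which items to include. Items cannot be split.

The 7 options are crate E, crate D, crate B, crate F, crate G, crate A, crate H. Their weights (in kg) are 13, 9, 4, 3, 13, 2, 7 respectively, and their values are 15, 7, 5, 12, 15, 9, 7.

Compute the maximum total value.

56

crate E + crate D + crate F + crate A + crate H: weight 13 + 9 + 3 + 2 + 7 = 34 ≤ 36, value 15 + 7 + 12 + 9 + 7 = 50.
crate E + crate F + crate G + crate A: weight 13 + 3 + 13 + 2 = 31 ≤ 36, value 15 + 12 + 15 + 9 = 51.
crate E + crate B + crate F + crate G + crate A: weight 13 + 4 + 3 + 13 + 2 = 35 ≤ 36, value 15 + 5 + 12 + 15 + 9 = 56.
Best is crate E, crate B, crate F, crate G, and crate A with total value 56.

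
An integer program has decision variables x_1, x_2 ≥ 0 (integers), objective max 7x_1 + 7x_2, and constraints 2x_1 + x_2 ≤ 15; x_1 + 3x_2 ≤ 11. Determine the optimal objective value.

56

(x_1,x_2)=(7,1): 2·7+1·1=15≤15, 1·7+3·1=10≤11, objective 56.
(x_1,x_2)=(6,1): 2·6+1·1=13≤15, 1·6+3·1=9≤11, objective 49.
(x_1,x_2)=(7,0): 2·7+1·0=14≤15, 1·7+3·0=7≤11, objective 49.
(x_1,x_2)=(5,2): 2·5+1·2=12≤15, 1·5+3·2=11≤11, objective 49.
No feasible integer point exceeds 56.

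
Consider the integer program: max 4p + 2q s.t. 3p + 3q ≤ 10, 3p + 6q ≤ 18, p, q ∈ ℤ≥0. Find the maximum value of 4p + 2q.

(p,q)=(3,0): 3·3+3·0=9≤10, 3·3+6·0=9≤18, objective 12.
(p,q)=(2,1): 3·2+3·1=9≤10, 3·2+6·1=12≤18, objective 10.
(p,q)=(2,0): 3·2+3·0=6≤10, 3·2+6·0=6≤18, objective 8.
Maximum is 12 at (p,q)=(3,0).

12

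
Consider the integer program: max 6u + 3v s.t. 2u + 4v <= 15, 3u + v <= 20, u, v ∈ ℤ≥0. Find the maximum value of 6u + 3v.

36

Relaxing integrality, the LP optimum is 40.50 at (u,v) = (6.5, 0.5), which is not an integer point.
(u,v)=(6,0): 2·6+4·0=12≤15, 3·6+1·0=18≤20, objective 36.
(u,v)=(5,1): 2·5+4·1=14≤15, 3·5+1·1=16≤20, objective 33.
(u,v)=(5,0): 2·5+4·0=10≤15, 3·5+1·0=15≤20, objective 30.
Maximum is 36 at (u,v)=(6,0).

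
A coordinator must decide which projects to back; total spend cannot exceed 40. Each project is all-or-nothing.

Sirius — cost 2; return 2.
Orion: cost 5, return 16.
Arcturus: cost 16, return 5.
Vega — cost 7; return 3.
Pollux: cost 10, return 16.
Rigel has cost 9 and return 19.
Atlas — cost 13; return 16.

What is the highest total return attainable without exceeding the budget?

69

Sirius + Orion + Pollux + Rigel + Atlas: cost 2 + 5 + 10 + 9 + 13 = 39 ≤ 40, return 2 + 16 + 16 + 19 + 16 = 69.
Sirius + Orion + Vega + Pollux + Rigel: cost 2 + 5 + 7 + 10 + 9 = 33 ≤ 40, return 2 + 16 + 3 + 16 + 19 = 56.
Orion + Pollux + Rigel + Atlas: cost 5 + 10 + 9 + 13 = 37 ≤ 40, return 16 + 16 + 19 + 16 = 67.
Best is Sirius, Orion, Pollux, Rigel, and Atlas with total return 69.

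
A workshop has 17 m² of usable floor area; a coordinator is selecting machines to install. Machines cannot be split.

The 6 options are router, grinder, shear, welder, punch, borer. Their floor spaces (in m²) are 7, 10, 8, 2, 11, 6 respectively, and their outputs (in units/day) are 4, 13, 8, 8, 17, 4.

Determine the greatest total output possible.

Take welder and punch: floor space 2 + 11 = 13 ≤ 17, output 8 + 17 = 25.
No other feasible combination does better.

25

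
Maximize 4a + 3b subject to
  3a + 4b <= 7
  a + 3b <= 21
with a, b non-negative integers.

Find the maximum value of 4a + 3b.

Relaxing integrality, the LP optimum is 9.33 at (a,b) = (2.33, 0), which is not an integer point.
(a,b)=(2,0): 3·2+4·0=6≤7, 1·2+3·0=2≤21, objective 8.
(a,b)=(1,1): 3·1+4·1=7≤7, 1·1+3·1=4≤21, objective 7.
(a,b)=(1,0): 3·1+4·0=3≤7, 1·1+3·0=1≤21, objective 4.
No feasible integer point exceeds 8.

8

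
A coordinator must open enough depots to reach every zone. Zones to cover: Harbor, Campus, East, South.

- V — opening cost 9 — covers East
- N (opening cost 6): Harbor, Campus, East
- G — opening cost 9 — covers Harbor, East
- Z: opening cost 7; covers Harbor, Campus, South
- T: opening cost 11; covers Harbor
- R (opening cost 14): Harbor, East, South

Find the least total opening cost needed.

This is a weighted set-cover instance.
Choose N and Z: together they cover Harbor, Campus, East, South — every zone.
Total opening cost: 6 + 7 = 13.
No cover costs less than 13.

13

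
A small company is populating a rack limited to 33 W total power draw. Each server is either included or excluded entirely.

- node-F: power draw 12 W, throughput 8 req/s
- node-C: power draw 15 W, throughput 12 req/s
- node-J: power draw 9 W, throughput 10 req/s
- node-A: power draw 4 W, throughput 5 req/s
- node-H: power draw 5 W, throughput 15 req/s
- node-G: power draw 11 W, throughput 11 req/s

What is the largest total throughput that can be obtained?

42

This is a 0-1 knapsack instance.
node-J + node-A + node-H + node-G: power draw 9 + 4 + 5 + 11 = 29 ≤ 33, throughput 10 + 5 + 15 + 11 = 41.
node-C + node-J + node-A + node-H: power draw 15 + 9 + 4 + 5 = 33 ≤ 33, throughput 12 + 10 + 5 + 15 = 42.
Best is node-C, node-J, node-A, and node-H with total throughput 42.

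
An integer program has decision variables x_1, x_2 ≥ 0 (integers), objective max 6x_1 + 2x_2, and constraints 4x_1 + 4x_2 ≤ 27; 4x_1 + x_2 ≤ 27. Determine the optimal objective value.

(x_1,x_2)=(6,0): 4·6+4·0=24≤27, 4·6+1·0=24≤27, objective 36.
(x_1,x_2)=(5,1): 4·5+4·1=24≤27, 4·5+1·1=21≤27, objective 32.
(x_1,x_2)=(5,0): 4·5+4·0=20≤27, 4·5+1·0=20≤27, objective 30.
No feasible integer point exceeds 36.

36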